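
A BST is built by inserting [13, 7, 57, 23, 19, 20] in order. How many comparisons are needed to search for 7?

Search path for 7: 13 -> 7
Found: True
Comparisons: 2


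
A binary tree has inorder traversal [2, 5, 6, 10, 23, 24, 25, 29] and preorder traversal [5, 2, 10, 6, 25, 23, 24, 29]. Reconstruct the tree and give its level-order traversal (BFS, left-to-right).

Inorder:  [2, 5, 6, 10, 23, 24, 25, 29]
Preorder: [5, 2, 10, 6, 25, 23, 24, 29]
Algorithm: preorder visits root first, so consume preorder in order;
for each root, split the current inorder slice at that value into
left-subtree inorder and right-subtree inorder, then recurse.
Recursive splits:
  root=5; inorder splits into left=[2], right=[6, 10, 23, 24, 25, 29]
  root=2; inorder splits into left=[], right=[]
  root=10; inorder splits into left=[6], right=[23, 24, 25, 29]
  root=6; inorder splits into left=[], right=[]
  root=25; inorder splits into left=[23, 24], right=[29]
  root=23; inorder splits into left=[], right=[24]
  root=24; inorder splits into left=[], right=[]
  root=29; inorder splits into left=[], right=[]
Reconstructed level-order: [5, 2, 10, 6, 25, 23, 29, 24]


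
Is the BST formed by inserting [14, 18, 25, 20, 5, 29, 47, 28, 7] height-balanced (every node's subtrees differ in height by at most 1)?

Tree (level-order array): [14, 5, 18, None, 7, None, 25, None, None, 20, 29, None, None, 28, 47]
Definition: a tree is height-balanced if, at every node, |h(left) - h(right)| <= 1 (empty subtree has height -1).
Bottom-up per-node check:
  node 7: h_left=-1, h_right=-1, diff=0 [OK], height=0
  node 5: h_left=-1, h_right=0, diff=1 [OK], height=1
  node 20: h_left=-1, h_right=-1, diff=0 [OK], height=0
  node 28: h_left=-1, h_right=-1, diff=0 [OK], height=0
  node 47: h_left=-1, h_right=-1, diff=0 [OK], height=0
  node 29: h_left=0, h_right=0, diff=0 [OK], height=1
  node 25: h_left=0, h_right=1, diff=1 [OK], height=2
  node 18: h_left=-1, h_right=2, diff=3 [FAIL (|-1-2|=3 > 1)], height=3
  node 14: h_left=1, h_right=3, diff=2 [FAIL (|1-3|=2 > 1)], height=4
Node 18 violates the condition: |-1 - 2| = 3 > 1.
Result: Not balanced


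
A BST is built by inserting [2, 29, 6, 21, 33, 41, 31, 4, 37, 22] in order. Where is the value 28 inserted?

Starting tree (level order): [2, None, 29, 6, 33, 4, 21, 31, 41, None, None, None, 22, None, None, 37]
Insertion path: 2 -> 29 -> 6 -> 21 -> 22
Result: insert 28 as right child of 22
Final tree (level order): [2, None, 29, 6, 33, 4, 21, 31, 41, None, None, None, 22, None, None, 37, None, None, 28]


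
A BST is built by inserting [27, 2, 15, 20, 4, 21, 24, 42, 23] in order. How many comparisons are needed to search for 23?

Search path for 23: 27 -> 2 -> 15 -> 20 -> 21 -> 24 -> 23
Found: True
Comparisons: 7


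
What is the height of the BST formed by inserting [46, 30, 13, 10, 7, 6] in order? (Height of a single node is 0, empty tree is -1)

Insertion order: [46, 30, 13, 10, 7, 6]
Tree (level-order array): [46, 30, None, 13, None, 10, None, 7, None, 6]
Compute height bottom-up (empty subtree = -1):
  height(6) = 1 + max(-1, -1) = 0
  height(7) = 1 + max(0, -1) = 1
  height(10) = 1 + max(1, -1) = 2
  height(13) = 1 + max(2, -1) = 3
  height(30) = 1 + max(3, -1) = 4
  height(46) = 1 + max(4, -1) = 5
Height = 5


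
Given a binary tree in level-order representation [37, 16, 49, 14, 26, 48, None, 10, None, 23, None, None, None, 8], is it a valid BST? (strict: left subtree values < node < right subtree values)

Level-order array: [37, 16, 49, 14, 26, 48, None, 10, None, 23, None, None, None, 8]
Validate using subtree bounds (lo, hi): at each node, require lo < value < hi,
then recurse left with hi=value and right with lo=value.
Preorder trace (stopping at first violation):
  at node 37 with bounds (-inf, +inf): OK
  at node 16 with bounds (-inf, 37): OK
  at node 14 with bounds (-inf, 16): OK
  at node 10 with bounds (-inf, 14): OK
  at node 8 with bounds (-inf, 10): OK
  at node 26 with bounds (16, 37): OK
  at node 23 with bounds (16, 26): OK
  at node 49 with bounds (37, +inf): OK
  at node 48 with bounds (37, 49): OK
No violation found at any node.
Result: Valid BST


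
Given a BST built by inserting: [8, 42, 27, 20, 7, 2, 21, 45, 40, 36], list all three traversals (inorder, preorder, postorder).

Tree insertion order: [8, 42, 27, 20, 7, 2, 21, 45, 40, 36]
Tree (level-order array): [8, 7, 42, 2, None, 27, 45, None, None, 20, 40, None, None, None, 21, 36]
Inorder (L, root, R): [2, 7, 8, 20, 21, 27, 36, 40, 42, 45]
Preorder (root, L, R): [8, 7, 2, 42, 27, 20, 21, 40, 36, 45]
Postorder (L, R, root): [2, 7, 21, 20, 36, 40, 27, 45, 42, 8]


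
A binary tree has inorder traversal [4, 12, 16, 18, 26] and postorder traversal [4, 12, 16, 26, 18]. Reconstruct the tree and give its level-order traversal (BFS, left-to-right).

Inorder:   [4, 12, 16, 18, 26]
Postorder: [4, 12, 16, 26, 18]
Algorithm: postorder visits root last, so walk postorder right-to-left;
each value is the root of the current inorder slice — split it at that
value, recurse on the right subtree first, then the left.
Recursive splits:
  root=18; inorder splits into left=[4, 12, 16], right=[26]
  root=26; inorder splits into left=[], right=[]
  root=16; inorder splits into left=[4, 12], right=[]
  root=12; inorder splits into left=[4], right=[]
  root=4; inorder splits into left=[], right=[]
Reconstructed level-order: [18, 16, 26, 12, 4]


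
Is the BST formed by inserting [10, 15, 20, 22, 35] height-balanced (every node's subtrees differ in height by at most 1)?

Tree (level-order array): [10, None, 15, None, 20, None, 22, None, 35]
Definition: a tree is height-balanced if, at every node, |h(left) - h(right)| <= 1 (empty subtree has height -1).
Bottom-up per-node check:
  node 35: h_left=-1, h_right=-1, diff=0 [OK], height=0
  node 22: h_left=-1, h_right=0, diff=1 [OK], height=1
  node 20: h_left=-1, h_right=1, diff=2 [FAIL (|-1-1|=2 > 1)], height=2
  node 15: h_left=-1, h_right=2, diff=3 [FAIL (|-1-2|=3 > 1)], height=3
  node 10: h_left=-1, h_right=3, diff=4 [FAIL (|-1-3|=4 > 1)], height=4
Node 20 violates the condition: |-1 - 1| = 2 > 1.
Result: Not balanced


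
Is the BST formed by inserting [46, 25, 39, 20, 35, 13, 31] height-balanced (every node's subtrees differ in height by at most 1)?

Tree (level-order array): [46, 25, None, 20, 39, 13, None, 35, None, None, None, 31]
Definition: a tree is height-balanced if, at every node, |h(left) - h(right)| <= 1 (empty subtree has height -1).
Bottom-up per-node check:
  node 13: h_left=-1, h_right=-1, diff=0 [OK], height=0
  node 20: h_left=0, h_right=-1, diff=1 [OK], height=1
  node 31: h_left=-1, h_right=-1, diff=0 [OK], height=0
  node 35: h_left=0, h_right=-1, diff=1 [OK], height=1
  node 39: h_left=1, h_right=-1, diff=2 [FAIL (|1--1|=2 > 1)], height=2
  node 25: h_left=1, h_right=2, diff=1 [OK], height=3
  node 46: h_left=3, h_right=-1, diff=4 [FAIL (|3--1|=4 > 1)], height=4
Node 39 violates the condition: |1 - -1| = 2 > 1.
Result: Not balanced


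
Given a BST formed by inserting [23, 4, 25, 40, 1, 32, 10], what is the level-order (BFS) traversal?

Tree insertion order: [23, 4, 25, 40, 1, 32, 10]
Tree (level-order array): [23, 4, 25, 1, 10, None, 40, None, None, None, None, 32]
BFS from the root, enqueuing left then right child of each popped node:
  queue [23] -> pop 23, enqueue [4, 25], visited so far: [23]
  queue [4, 25] -> pop 4, enqueue [1, 10], visited so far: [23, 4]
  queue [25, 1, 10] -> pop 25, enqueue [40], visited so far: [23, 4, 25]
  queue [1, 10, 40] -> pop 1, enqueue [none], visited so far: [23, 4, 25, 1]
  queue [10, 40] -> pop 10, enqueue [none], visited so far: [23, 4, 25, 1, 10]
  queue [40] -> pop 40, enqueue [32], visited so far: [23, 4, 25, 1, 10, 40]
  queue [32] -> pop 32, enqueue [none], visited so far: [23, 4, 25, 1, 10, 40, 32]
Result: [23, 4, 25, 1, 10, 40, 32]


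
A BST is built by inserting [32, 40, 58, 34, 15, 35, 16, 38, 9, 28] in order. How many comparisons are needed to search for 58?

Search path for 58: 32 -> 40 -> 58
Found: True
Comparisons: 3


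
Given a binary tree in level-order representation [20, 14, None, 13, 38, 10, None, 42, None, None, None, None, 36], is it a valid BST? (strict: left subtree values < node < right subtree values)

Level-order array: [20, 14, None, 13, 38, 10, None, 42, None, None, None, None, 36]
Validate using subtree bounds (lo, hi): at each node, require lo < value < hi,
then recurse left with hi=value and right with lo=value.
Preorder trace (stopping at first violation):
  at node 20 with bounds (-inf, +inf): OK
  at node 14 with bounds (-inf, 20): OK
  at node 13 with bounds (-inf, 14): OK
  at node 10 with bounds (-inf, 13): OK
  at node 38 with bounds (14, 20): VIOLATION
Node 38 violates its bound: not (14 < 38 < 20).
Result: Not a valid BST


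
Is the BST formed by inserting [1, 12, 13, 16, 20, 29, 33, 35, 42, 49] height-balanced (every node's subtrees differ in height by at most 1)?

Tree (level-order array): [1, None, 12, None, 13, None, 16, None, 20, None, 29, None, 33, None, 35, None, 42, None, 49]
Definition: a tree is height-balanced if, at every node, |h(left) - h(right)| <= 1 (empty subtree has height -1).
Bottom-up per-node check:
  node 49: h_left=-1, h_right=-1, diff=0 [OK], height=0
  node 42: h_left=-1, h_right=0, diff=1 [OK], height=1
  node 35: h_left=-1, h_right=1, diff=2 [FAIL (|-1-1|=2 > 1)], height=2
  node 33: h_left=-1, h_right=2, diff=3 [FAIL (|-1-2|=3 > 1)], height=3
  node 29: h_left=-1, h_right=3, diff=4 [FAIL (|-1-3|=4 > 1)], height=4
  node 20: h_left=-1, h_right=4, diff=5 [FAIL (|-1-4|=5 > 1)], height=5
  node 16: h_left=-1, h_right=5, diff=6 [FAIL (|-1-5|=6 > 1)], height=6
  node 13: h_left=-1, h_right=6, diff=7 [FAIL (|-1-6|=7 > 1)], height=7
  node 12: h_left=-1, h_right=7, diff=8 [FAIL (|-1-7|=8 > 1)], height=8
  node 1: h_left=-1, h_right=8, diff=9 [FAIL (|-1-8|=9 > 1)], height=9
Node 35 violates the condition: |-1 - 1| = 2 > 1.
Result: Not balanced


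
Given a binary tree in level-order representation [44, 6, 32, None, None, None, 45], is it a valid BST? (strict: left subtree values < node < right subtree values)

Level-order array: [44, 6, 32, None, None, None, 45]
Validate using subtree bounds (lo, hi): at each node, require lo < value < hi,
then recurse left with hi=value and right with lo=value.
Preorder trace (stopping at first violation):
  at node 44 with bounds (-inf, +inf): OK
  at node 6 with bounds (-inf, 44): OK
  at node 32 with bounds (44, +inf): VIOLATION
Node 32 violates its bound: not (44 < 32 < +inf).
Result: Not a valid BST


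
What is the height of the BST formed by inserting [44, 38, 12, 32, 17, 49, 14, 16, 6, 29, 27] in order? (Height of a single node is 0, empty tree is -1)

Insertion order: [44, 38, 12, 32, 17, 49, 14, 16, 6, 29, 27]
Tree (level-order array): [44, 38, 49, 12, None, None, None, 6, 32, None, None, 17, None, 14, 29, None, 16, 27]
Compute height bottom-up (empty subtree = -1):
  height(6) = 1 + max(-1, -1) = 0
  height(16) = 1 + max(-1, -1) = 0
  height(14) = 1 + max(-1, 0) = 1
  height(27) = 1 + max(-1, -1) = 0
  height(29) = 1 + max(0, -1) = 1
  height(17) = 1 + max(1, 1) = 2
  height(32) = 1 + max(2, -1) = 3
  height(12) = 1 + max(0, 3) = 4
  height(38) = 1 + max(4, -1) = 5
  height(49) = 1 + max(-1, -1) = 0
  height(44) = 1 + max(5, 0) = 6
Height = 6


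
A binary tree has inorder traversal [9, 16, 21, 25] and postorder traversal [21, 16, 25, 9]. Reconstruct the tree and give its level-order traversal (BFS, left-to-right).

Inorder:   [9, 16, 21, 25]
Postorder: [21, 16, 25, 9]
Algorithm: postorder visits root last, so walk postorder right-to-left;
each value is the root of the current inorder slice — split it at that
value, recurse on the right subtree first, then the left.
Recursive splits:
  root=9; inorder splits into left=[], right=[16, 21, 25]
  root=25; inorder splits into left=[16, 21], right=[]
  root=16; inorder splits into left=[], right=[21]
  root=21; inorder splits into left=[], right=[]
Reconstructed level-order: [9, 25, 16, 21]


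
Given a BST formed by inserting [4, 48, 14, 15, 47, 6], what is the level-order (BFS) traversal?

Tree insertion order: [4, 48, 14, 15, 47, 6]
Tree (level-order array): [4, None, 48, 14, None, 6, 15, None, None, None, 47]
BFS from the root, enqueuing left then right child of each popped node:
  queue [4] -> pop 4, enqueue [48], visited so far: [4]
  queue [48] -> pop 48, enqueue [14], visited so far: [4, 48]
  queue [14] -> pop 14, enqueue [6, 15], visited so far: [4, 48, 14]
  queue [6, 15] -> pop 6, enqueue [none], visited so far: [4, 48, 14, 6]
  queue [15] -> pop 15, enqueue [47], visited so far: [4, 48, 14, 6, 15]
  queue [47] -> pop 47, enqueue [none], visited so far: [4, 48, 14, 6, 15, 47]
Result: [4, 48, 14, 6, 15, 47]


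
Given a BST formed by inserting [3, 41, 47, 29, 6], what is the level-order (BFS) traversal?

Tree insertion order: [3, 41, 47, 29, 6]
Tree (level-order array): [3, None, 41, 29, 47, 6]
BFS from the root, enqueuing left then right child of each popped node:
  queue [3] -> pop 3, enqueue [41], visited so far: [3]
  queue [41] -> pop 41, enqueue [29, 47], visited so far: [3, 41]
  queue [29, 47] -> pop 29, enqueue [6], visited so far: [3, 41, 29]
  queue [47, 6] -> pop 47, enqueue [none], visited so far: [3, 41, 29, 47]
  queue [6] -> pop 6, enqueue [none], visited so far: [3, 41, 29, 47, 6]
Result: [3, 41, 29, 47, 6]


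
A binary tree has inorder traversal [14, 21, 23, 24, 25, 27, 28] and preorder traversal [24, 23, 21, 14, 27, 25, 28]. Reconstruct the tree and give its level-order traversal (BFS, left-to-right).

Inorder:  [14, 21, 23, 24, 25, 27, 28]
Preorder: [24, 23, 21, 14, 27, 25, 28]
Algorithm: preorder visits root first, so consume preorder in order;
for each root, split the current inorder slice at that value into
left-subtree inorder and right-subtree inorder, then recurse.
Recursive splits:
  root=24; inorder splits into left=[14, 21, 23], right=[25, 27, 28]
  root=23; inorder splits into left=[14, 21], right=[]
  root=21; inorder splits into left=[14], right=[]
  root=14; inorder splits into left=[], right=[]
  root=27; inorder splits into left=[25], right=[28]
  root=25; inorder splits into left=[], right=[]
  root=28; inorder splits into left=[], right=[]
Reconstructed level-order: [24, 23, 27, 21, 25, 28, 14]


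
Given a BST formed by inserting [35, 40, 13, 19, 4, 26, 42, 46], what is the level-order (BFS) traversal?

Tree insertion order: [35, 40, 13, 19, 4, 26, 42, 46]
Tree (level-order array): [35, 13, 40, 4, 19, None, 42, None, None, None, 26, None, 46]
BFS from the root, enqueuing left then right child of each popped node:
  queue [35] -> pop 35, enqueue [13, 40], visited so far: [35]
  queue [13, 40] -> pop 13, enqueue [4, 19], visited so far: [35, 13]
  queue [40, 4, 19] -> pop 40, enqueue [42], visited so far: [35, 13, 40]
  queue [4, 19, 42] -> pop 4, enqueue [none], visited so far: [35, 13, 40, 4]
  queue [19, 42] -> pop 19, enqueue [26], visited so far: [35, 13, 40, 4, 19]
  queue [42, 26] -> pop 42, enqueue [46], visited so far: [35, 13, 40, 4, 19, 42]
  queue [26, 46] -> pop 26, enqueue [none], visited so far: [35, 13, 40, 4, 19, 42, 26]
  queue [46] -> pop 46, enqueue [none], visited so far: [35, 13, 40, 4, 19, 42, 26, 46]
Result: [35, 13, 40, 4, 19, 42, 26, 46]


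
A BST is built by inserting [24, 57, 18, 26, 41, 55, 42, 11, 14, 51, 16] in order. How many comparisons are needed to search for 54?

Search path for 54: 24 -> 57 -> 26 -> 41 -> 55 -> 42 -> 51
Found: False
Comparisons: 7


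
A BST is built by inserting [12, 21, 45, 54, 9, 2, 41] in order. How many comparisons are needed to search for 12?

Search path for 12: 12
Found: True
Comparisons: 1


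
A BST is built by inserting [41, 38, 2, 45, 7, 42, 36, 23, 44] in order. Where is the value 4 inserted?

Starting tree (level order): [41, 38, 45, 2, None, 42, None, None, 7, None, 44, None, 36, None, None, 23]
Insertion path: 41 -> 38 -> 2 -> 7
Result: insert 4 as left child of 7
Final tree (level order): [41, 38, 45, 2, None, 42, None, None, 7, None, 44, 4, 36, None, None, None, None, 23]


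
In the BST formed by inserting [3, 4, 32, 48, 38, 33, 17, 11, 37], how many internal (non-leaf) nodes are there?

Tree built from: [3, 4, 32, 48, 38, 33, 17, 11, 37]
Tree (level-order array): [3, None, 4, None, 32, 17, 48, 11, None, 38, None, None, None, 33, None, None, 37]
Rule: An internal node has at least one child.
Per-node child counts:
  node 3: 1 child(ren)
  node 4: 1 child(ren)
  node 32: 2 child(ren)
  node 17: 1 child(ren)
  node 11: 0 child(ren)
  node 48: 1 child(ren)
  node 38: 1 child(ren)
  node 33: 1 child(ren)
  node 37: 0 child(ren)
Matching nodes: [3, 4, 32, 17, 48, 38, 33]
Count of internal (non-leaf) nodes: 7


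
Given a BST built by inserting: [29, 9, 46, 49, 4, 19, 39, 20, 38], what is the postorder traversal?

Tree insertion order: [29, 9, 46, 49, 4, 19, 39, 20, 38]
Tree (level-order array): [29, 9, 46, 4, 19, 39, 49, None, None, None, 20, 38]
Postorder traversal: [4, 20, 19, 9, 38, 39, 49, 46, 29]


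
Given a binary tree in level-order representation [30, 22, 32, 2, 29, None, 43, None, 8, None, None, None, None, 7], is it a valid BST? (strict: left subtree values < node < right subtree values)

Level-order array: [30, 22, 32, 2, 29, None, 43, None, 8, None, None, None, None, 7]
Validate using subtree bounds (lo, hi): at each node, require lo < value < hi,
then recurse left with hi=value and right with lo=value.
Preorder trace (stopping at first violation):
  at node 30 with bounds (-inf, +inf): OK
  at node 22 with bounds (-inf, 30): OK
  at node 2 with bounds (-inf, 22): OK
  at node 8 with bounds (2, 22): OK
  at node 7 with bounds (2, 8): OK
  at node 29 with bounds (22, 30): OK
  at node 32 with bounds (30, +inf): OK
  at node 43 with bounds (32, +inf): OK
No violation found at any node.
Result: Valid BST


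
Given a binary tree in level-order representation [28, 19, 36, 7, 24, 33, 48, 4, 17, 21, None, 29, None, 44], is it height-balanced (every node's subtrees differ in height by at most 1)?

Tree (level-order array): [28, 19, 36, 7, 24, 33, 48, 4, 17, 21, None, 29, None, 44]
Definition: a tree is height-balanced if, at every node, |h(left) - h(right)| <= 1 (empty subtree has height -1).
Bottom-up per-node check:
  node 4: h_left=-1, h_right=-1, diff=0 [OK], height=0
  node 17: h_left=-1, h_right=-1, diff=0 [OK], height=0
  node 7: h_left=0, h_right=0, diff=0 [OK], height=1
  node 21: h_left=-1, h_right=-1, diff=0 [OK], height=0
  node 24: h_left=0, h_right=-1, diff=1 [OK], height=1
  node 19: h_left=1, h_right=1, diff=0 [OK], height=2
  node 29: h_left=-1, h_right=-1, diff=0 [OK], height=0
  node 33: h_left=0, h_right=-1, diff=1 [OK], height=1
  node 44: h_left=-1, h_right=-1, diff=0 [OK], height=0
  node 48: h_left=0, h_right=-1, diff=1 [OK], height=1
  node 36: h_left=1, h_right=1, diff=0 [OK], height=2
  node 28: h_left=2, h_right=2, diff=0 [OK], height=3
All nodes satisfy the balance condition.
Result: Balanced


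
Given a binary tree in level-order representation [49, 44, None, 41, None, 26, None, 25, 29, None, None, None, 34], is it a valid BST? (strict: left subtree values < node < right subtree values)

Level-order array: [49, 44, None, 41, None, 26, None, 25, 29, None, None, None, 34]
Validate using subtree bounds (lo, hi): at each node, require lo < value < hi,
then recurse left with hi=value and right with lo=value.
Preorder trace (stopping at first violation):
  at node 49 with bounds (-inf, +inf): OK
  at node 44 with bounds (-inf, 49): OK
  at node 41 with bounds (-inf, 44): OK
  at node 26 with bounds (-inf, 41): OK
  at node 25 with bounds (-inf, 26): OK
  at node 29 with bounds (26, 41): OK
  at node 34 with bounds (29, 41): OK
No violation found at any node.
Result: Valid BST


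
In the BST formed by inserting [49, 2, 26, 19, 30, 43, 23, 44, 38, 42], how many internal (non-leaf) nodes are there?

Tree built from: [49, 2, 26, 19, 30, 43, 23, 44, 38, 42]
Tree (level-order array): [49, 2, None, None, 26, 19, 30, None, 23, None, 43, None, None, 38, 44, None, 42]
Rule: An internal node has at least one child.
Per-node child counts:
  node 49: 1 child(ren)
  node 2: 1 child(ren)
  node 26: 2 child(ren)
  node 19: 1 child(ren)
  node 23: 0 child(ren)
  node 30: 1 child(ren)
  node 43: 2 child(ren)
  node 38: 1 child(ren)
  node 42: 0 child(ren)
  node 44: 0 child(ren)
Matching nodes: [49, 2, 26, 19, 30, 43, 38]
Count of internal (non-leaf) nodes: 7


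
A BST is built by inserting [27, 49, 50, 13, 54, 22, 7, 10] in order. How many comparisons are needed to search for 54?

Search path for 54: 27 -> 49 -> 50 -> 54
Found: True
Comparisons: 4


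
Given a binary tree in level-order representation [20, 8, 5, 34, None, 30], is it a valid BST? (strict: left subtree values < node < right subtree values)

Level-order array: [20, 8, 5, 34, None, 30]
Validate using subtree bounds (lo, hi): at each node, require lo < value < hi,
then recurse left with hi=value and right with lo=value.
Preorder trace (stopping at first violation):
  at node 20 with bounds (-inf, +inf): OK
  at node 8 with bounds (-inf, 20): OK
  at node 34 with bounds (-inf, 8): VIOLATION
Node 34 violates its bound: not (-inf < 34 < 8).
Result: Not a valid BST


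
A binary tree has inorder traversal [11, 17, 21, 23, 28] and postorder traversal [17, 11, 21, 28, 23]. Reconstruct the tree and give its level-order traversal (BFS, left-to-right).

Inorder:   [11, 17, 21, 23, 28]
Postorder: [17, 11, 21, 28, 23]
Algorithm: postorder visits root last, so walk postorder right-to-left;
each value is the root of the current inorder slice — split it at that
value, recurse on the right subtree first, then the left.
Recursive splits:
  root=23; inorder splits into left=[11, 17, 21], right=[28]
  root=28; inorder splits into left=[], right=[]
  root=21; inorder splits into left=[11, 17], right=[]
  root=11; inorder splits into left=[], right=[17]
  root=17; inorder splits into left=[], right=[]
Reconstructed level-order: [23, 21, 28, 11, 17]


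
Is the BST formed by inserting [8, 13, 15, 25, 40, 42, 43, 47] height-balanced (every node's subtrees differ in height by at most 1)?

Tree (level-order array): [8, None, 13, None, 15, None, 25, None, 40, None, 42, None, 43, None, 47]
Definition: a tree is height-balanced if, at every node, |h(left) - h(right)| <= 1 (empty subtree has height -1).
Bottom-up per-node check:
  node 47: h_left=-1, h_right=-1, diff=0 [OK], height=0
  node 43: h_left=-1, h_right=0, diff=1 [OK], height=1
  node 42: h_left=-1, h_right=1, diff=2 [FAIL (|-1-1|=2 > 1)], height=2
  node 40: h_left=-1, h_right=2, diff=3 [FAIL (|-1-2|=3 > 1)], height=3
  node 25: h_left=-1, h_right=3, diff=4 [FAIL (|-1-3|=4 > 1)], height=4
  node 15: h_left=-1, h_right=4, diff=5 [FAIL (|-1-4|=5 > 1)], height=5
  node 13: h_left=-1, h_right=5, diff=6 [FAIL (|-1-5|=6 > 1)], height=6
  node 8: h_left=-1, h_right=6, diff=7 [FAIL (|-1-6|=7 > 1)], height=7
Node 42 violates the condition: |-1 - 1| = 2 > 1.
Result: Not balanced


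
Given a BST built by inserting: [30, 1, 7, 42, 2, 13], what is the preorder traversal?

Tree insertion order: [30, 1, 7, 42, 2, 13]
Tree (level-order array): [30, 1, 42, None, 7, None, None, 2, 13]
Preorder traversal: [30, 1, 7, 2, 13, 42]


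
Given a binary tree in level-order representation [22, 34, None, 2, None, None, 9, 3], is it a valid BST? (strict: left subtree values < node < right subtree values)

Level-order array: [22, 34, None, 2, None, None, 9, 3]
Validate using subtree bounds (lo, hi): at each node, require lo < value < hi,
then recurse left with hi=value and right with lo=value.
Preorder trace (stopping at first violation):
  at node 22 with bounds (-inf, +inf): OK
  at node 34 with bounds (-inf, 22): VIOLATION
Node 34 violates its bound: not (-inf < 34 < 22).
Result: Not a valid BST


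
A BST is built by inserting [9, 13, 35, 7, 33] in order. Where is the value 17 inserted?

Starting tree (level order): [9, 7, 13, None, None, None, 35, 33]
Insertion path: 9 -> 13 -> 35 -> 33
Result: insert 17 as left child of 33
Final tree (level order): [9, 7, 13, None, None, None, 35, 33, None, 17]


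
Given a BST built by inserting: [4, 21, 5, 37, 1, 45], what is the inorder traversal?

Tree insertion order: [4, 21, 5, 37, 1, 45]
Tree (level-order array): [4, 1, 21, None, None, 5, 37, None, None, None, 45]
Inorder traversal: [1, 4, 5, 21, 37, 45]


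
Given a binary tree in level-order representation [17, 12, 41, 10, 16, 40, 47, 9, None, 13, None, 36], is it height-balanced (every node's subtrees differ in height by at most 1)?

Tree (level-order array): [17, 12, 41, 10, 16, 40, 47, 9, None, 13, None, 36]
Definition: a tree is height-balanced if, at every node, |h(left) - h(right)| <= 1 (empty subtree has height -1).
Bottom-up per-node check:
  node 9: h_left=-1, h_right=-1, diff=0 [OK], height=0
  node 10: h_left=0, h_right=-1, diff=1 [OK], height=1
  node 13: h_left=-1, h_right=-1, diff=0 [OK], height=0
  node 16: h_left=0, h_right=-1, diff=1 [OK], height=1
  node 12: h_left=1, h_right=1, diff=0 [OK], height=2
  node 36: h_left=-1, h_right=-1, diff=0 [OK], height=0
  node 40: h_left=0, h_right=-1, diff=1 [OK], height=1
  node 47: h_left=-1, h_right=-1, diff=0 [OK], height=0
  node 41: h_left=1, h_right=0, diff=1 [OK], height=2
  node 17: h_left=2, h_right=2, diff=0 [OK], height=3
All nodes satisfy the balance condition.
Result: Balanced


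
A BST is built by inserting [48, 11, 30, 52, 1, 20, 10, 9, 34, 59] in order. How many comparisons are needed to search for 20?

Search path for 20: 48 -> 11 -> 30 -> 20
Found: True
Comparisons: 4


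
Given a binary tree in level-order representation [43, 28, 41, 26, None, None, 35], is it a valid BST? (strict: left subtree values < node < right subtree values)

Level-order array: [43, 28, 41, 26, None, None, 35]
Validate using subtree bounds (lo, hi): at each node, require lo < value < hi,
then recurse left with hi=value and right with lo=value.
Preorder trace (stopping at first violation):
  at node 43 with bounds (-inf, +inf): OK
  at node 28 with bounds (-inf, 43): OK
  at node 26 with bounds (-inf, 28): OK
  at node 41 with bounds (43, +inf): VIOLATION
Node 41 violates its bound: not (43 < 41 < +inf).
Result: Not a valid BST


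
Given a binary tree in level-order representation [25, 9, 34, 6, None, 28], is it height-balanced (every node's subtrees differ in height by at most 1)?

Tree (level-order array): [25, 9, 34, 6, None, 28]
Definition: a tree is height-balanced if, at every node, |h(left) - h(right)| <= 1 (empty subtree has height -1).
Bottom-up per-node check:
  node 6: h_left=-1, h_right=-1, diff=0 [OK], height=0
  node 9: h_left=0, h_right=-1, diff=1 [OK], height=1
  node 28: h_left=-1, h_right=-1, diff=0 [OK], height=0
  node 34: h_left=0, h_right=-1, diff=1 [OK], height=1
  node 25: h_left=1, h_right=1, diff=0 [OK], height=2
All nodes satisfy the balance condition.
Result: Balanced


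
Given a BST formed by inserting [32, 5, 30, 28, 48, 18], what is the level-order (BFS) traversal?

Tree insertion order: [32, 5, 30, 28, 48, 18]
Tree (level-order array): [32, 5, 48, None, 30, None, None, 28, None, 18]
BFS from the root, enqueuing left then right child of each popped node:
  queue [32] -> pop 32, enqueue [5, 48], visited so far: [32]
  queue [5, 48] -> pop 5, enqueue [30], visited so far: [32, 5]
  queue [48, 30] -> pop 48, enqueue [none], visited so far: [32, 5, 48]
  queue [30] -> pop 30, enqueue [28], visited so far: [32, 5, 48, 30]
  queue [28] -> pop 28, enqueue [18], visited so far: [32, 5, 48, 30, 28]
  queue [18] -> pop 18, enqueue [none], visited so far: [32, 5, 48, 30, 28, 18]
Result: [32, 5, 48, 30, 28, 18]


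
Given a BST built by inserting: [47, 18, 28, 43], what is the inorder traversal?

Tree insertion order: [47, 18, 28, 43]
Tree (level-order array): [47, 18, None, None, 28, None, 43]
Inorder traversal: [18, 28, 43, 47]


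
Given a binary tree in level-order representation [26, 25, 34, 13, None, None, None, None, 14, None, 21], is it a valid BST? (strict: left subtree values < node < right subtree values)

Level-order array: [26, 25, 34, 13, None, None, None, None, 14, None, 21]
Validate using subtree bounds (lo, hi): at each node, require lo < value < hi,
then recurse left with hi=value and right with lo=value.
Preorder trace (stopping at first violation):
  at node 26 with bounds (-inf, +inf): OK
  at node 25 with bounds (-inf, 26): OK
  at node 13 with bounds (-inf, 25): OK
  at node 14 with bounds (13, 25): OK
  at node 21 with bounds (14, 25): OK
  at node 34 with bounds (26, +inf): OK
No violation found at any node.
Result: Valid BST


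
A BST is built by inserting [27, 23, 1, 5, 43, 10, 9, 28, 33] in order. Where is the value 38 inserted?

Starting tree (level order): [27, 23, 43, 1, None, 28, None, None, 5, None, 33, None, 10, None, None, 9]
Insertion path: 27 -> 43 -> 28 -> 33
Result: insert 38 as right child of 33
Final tree (level order): [27, 23, 43, 1, None, 28, None, None, 5, None, 33, None, 10, None, 38, 9]


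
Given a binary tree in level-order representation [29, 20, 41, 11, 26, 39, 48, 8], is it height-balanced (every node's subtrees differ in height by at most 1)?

Tree (level-order array): [29, 20, 41, 11, 26, 39, 48, 8]
Definition: a tree is height-balanced if, at every node, |h(left) - h(right)| <= 1 (empty subtree has height -1).
Bottom-up per-node check:
  node 8: h_left=-1, h_right=-1, diff=0 [OK], height=0
  node 11: h_left=0, h_right=-1, diff=1 [OK], height=1
  node 26: h_left=-1, h_right=-1, diff=0 [OK], height=0
  node 20: h_left=1, h_right=0, diff=1 [OK], height=2
  node 39: h_left=-1, h_right=-1, diff=0 [OK], height=0
  node 48: h_left=-1, h_right=-1, diff=0 [OK], height=0
  node 41: h_left=0, h_right=0, diff=0 [OK], height=1
  node 29: h_left=2, h_right=1, diff=1 [OK], height=3
All nodes satisfy the balance condition.
Result: Balanced


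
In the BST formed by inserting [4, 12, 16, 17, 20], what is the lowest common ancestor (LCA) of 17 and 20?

Tree insertion order: [4, 12, 16, 17, 20]
Tree (level-order array): [4, None, 12, None, 16, None, 17, None, 20]
In a BST, the LCA of p=17, q=20 is the first node v on the
root-to-leaf path with p <= v <= q (go left if both < v, right if both > v).
Walk from root:
  at 4: both 17 and 20 > 4, go right
  at 12: both 17 and 20 > 12, go right
  at 16: both 17 and 20 > 16, go right
  at 17: 17 <= 17 <= 20, this is the LCA
LCA = 17


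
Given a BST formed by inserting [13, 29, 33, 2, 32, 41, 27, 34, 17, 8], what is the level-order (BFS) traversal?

Tree insertion order: [13, 29, 33, 2, 32, 41, 27, 34, 17, 8]
Tree (level-order array): [13, 2, 29, None, 8, 27, 33, None, None, 17, None, 32, 41, None, None, None, None, 34]
BFS from the root, enqueuing left then right child of each popped node:
  queue [13] -> pop 13, enqueue [2, 29], visited so far: [13]
  queue [2, 29] -> pop 2, enqueue [8], visited so far: [13, 2]
  queue [29, 8] -> pop 29, enqueue [27, 33], visited so far: [13, 2, 29]
  queue [8, 27, 33] -> pop 8, enqueue [none], visited so far: [13, 2, 29, 8]
  queue [27, 33] -> pop 27, enqueue [17], visited so far: [13, 2, 29, 8, 27]
  queue [33, 17] -> pop 33, enqueue [32, 41], visited so far: [13, 2, 29, 8, 27, 33]
  queue [17, 32, 41] -> pop 17, enqueue [none], visited so far: [13, 2, 29, 8, 27, 33, 17]
  queue [32, 41] -> pop 32, enqueue [none], visited so far: [13, 2, 29, 8, 27, 33, 17, 32]
  queue [41] -> pop 41, enqueue [34], visited so far: [13, 2, 29, 8, 27, 33, 17, 32, 41]
  queue [34] -> pop 34, enqueue [none], visited so far: [13, 2, 29, 8, 27, 33, 17, 32, 41, 34]
Result: [13, 2, 29, 8, 27, 33, 17, 32, 41, 34]


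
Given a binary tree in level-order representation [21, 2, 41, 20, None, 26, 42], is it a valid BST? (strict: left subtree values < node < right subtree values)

Level-order array: [21, 2, 41, 20, None, 26, 42]
Validate using subtree bounds (lo, hi): at each node, require lo < value < hi,
then recurse left with hi=value and right with lo=value.
Preorder trace (stopping at first violation):
  at node 21 with bounds (-inf, +inf): OK
  at node 2 with bounds (-inf, 21): OK
  at node 20 with bounds (-inf, 2): VIOLATION
Node 20 violates its bound: not (-inf < 20 < 2).
Result: Not a valid BST


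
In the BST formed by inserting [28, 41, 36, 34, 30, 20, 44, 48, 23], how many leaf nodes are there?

Tree built from: [28, 41, 36, 34, 30, 20, 44, 48, 23]
Tree (level-order array): [28, 20, 41, None, 23, 36, 44, None, None, 34, None, None, 48, 30]
Rule: A leaf has 0 children.
Per-node child counts:
  node 28: 2 child(ren)
  node 20: 1 child(ren)
  node 23: 0 child(ren)
  node 41: 2 child(ren)
  node 36: 1 child(ren)
  node 34: 1 child(ren)
  node 30: 0 child(ren)
  node 44: 1 child(ren)
  node 48: 0 child(ren)
Matching nodes: [23, 30, 48]
Count of leaf nodes: 3


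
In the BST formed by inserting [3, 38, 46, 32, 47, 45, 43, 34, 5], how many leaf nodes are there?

Tree built from: [3, 38, 46, 32, 47, 45, 43, 34, 5]
Tree (level-order array): [3, None, 38, 32, 46, 5, 34, 45, 47, None, None, None, None, 43]
Rule: A leaf has 0 children.
Per-node child counts:
  node 3: 1 child(ren)
  node 38: 2 child(ren)
  node 32: 2 child(ren)
  node 5: 0 child(ren)
  node 34: 0 child(ren)
  node 46: 2 child(ren)
  node 45: 1 child(ren)
  node 43: 0 child(ren)
  node 47: 0 child(ren)
Matching nodes: [5, 34, 43, 47]
Count of leaf nodes: 4


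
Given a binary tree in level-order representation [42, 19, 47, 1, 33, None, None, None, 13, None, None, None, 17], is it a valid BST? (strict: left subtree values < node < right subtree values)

Level-order array: [42, 19, 47, 1, 33, None, None, None, 13, None, None, None, 17]
Validate using subtree bounds (lo, hi): at each node, require lo < value < hi,
then recurse left with hi=value and right with lo=value.
Preorder trace (stopping at first violation):
  at node 42 with bounds (-inf, +inf): OK
  at node 19 with bounds (-inf, 42): OK
  at node 1 with bounds (-inf, 19): OK
  at node 13 with bounds (1, 19): OK
  at node 17 with bounds (13, 19): OK
  at node 33 with bounds (19, 42): OK
  at node 47 with bounds (42, +inf): OK
No violation found at any node.
Result: Valid BST


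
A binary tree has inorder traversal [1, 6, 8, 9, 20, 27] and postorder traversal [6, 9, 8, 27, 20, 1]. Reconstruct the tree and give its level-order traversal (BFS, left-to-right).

Inorder:   [1, 6, 8, 9, 20, 27]
Postorder: [6, 9, 8, 27, 20, 1]
Algorithm: postorder visits root last, so walk postorder right-to-left;
each value is the root of the current inorder slice — split it at that
value, recurse on the right subtree first, then the left.
Recursive splits:
  root=1; inorder splits into left=[], right=[6, 8, 9, 20, 27]
  root=20; inorder splits into left=[6, 8, 9], right=[27]
  root=27; inorder splits into left=[], right=[]
  root=8; inorder splits into left=[6], right=[9]
  root=9; inorder splits into left=[], right=[]
  root=6; inorder splits into left=[], right=[]
Reconstructed level-order: [1, 20, 8, 27, 6, 9]


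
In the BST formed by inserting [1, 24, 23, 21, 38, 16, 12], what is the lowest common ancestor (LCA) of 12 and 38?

Tree insertion order: [1, 24, 23, 21, 38, 16, 12]
Tree (level-order array): [1, None, 24, 23, 38, 21, None, None, None, 16, None, 12]
In a BST, the LCA of p=12, q=38 is the first node v on the
root-to-leaf path with p <= v <= q (go left if both < v, right if both > v).
Walk from root:
  at 1: both 12 and 38 > 1, go right
  at 24: 12 <= 24 <= 38, this is the LCA
LCA = 24


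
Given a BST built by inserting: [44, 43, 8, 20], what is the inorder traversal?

Tree insertion order: [44, 43, 8, 20]
Tree (level-order array): [44, 43, None, 8, None, None, 20]
Inorder traversal: [8, 20, 43, 44]


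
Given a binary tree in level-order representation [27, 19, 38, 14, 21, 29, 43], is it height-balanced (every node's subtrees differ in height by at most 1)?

Tree (level-order array): [27, 19, 38, 14, 21, 29, 43]
Definition: a tree is height-balanced if, at every node, |h(left) - h(right)| <= 1 (empty subtree has height -1).
Bottom-up per-node check:
  node 14: h_left=-1, h_right=-1, diff=0 [OK], height=0
  node 21: h_left=-1, h_right=-1, diff=0 [OK], height=0
  node 19: h_left=0, h_right=0, diff=0 [OK], height=1
  node 29: h_left=-1, h_right=-1, diff=0 [OK], height=0
  node 43: h_left=-1, h_right=-1, diff=0 [OK], height=0
  node 38: h_left=0, h_right=0, diff=0 [OK], height=1
  node 27: h_left=1, h_right=1, diff=0 [OK], height=2
All nodes satisfy the balance condition.
Result: Balanced


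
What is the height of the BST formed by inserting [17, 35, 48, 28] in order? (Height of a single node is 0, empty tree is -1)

Insertion order: [17, 35, 48, 28]
Tree (level-order array): [17, None, 35, 28, 48]
Compute height bottom-up (empty subtree = -1):
  height(28) = 1 + max(-1, -1) = 0
  height(48) = 1 + max(-1, -1) = 0
  height(35) = 1 + max(0, 0) = 1
  height(17) = 1 + max(-1, 1) = 2
Height = 2


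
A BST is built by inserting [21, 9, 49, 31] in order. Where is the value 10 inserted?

Starting tree (level order): [21, 9, 49, None, None, 31]
Insertion path: 21 -> 9
Result: insert 10 as right child of 9
Final tree (level order): [21, 9, 49, None, 10, 31]


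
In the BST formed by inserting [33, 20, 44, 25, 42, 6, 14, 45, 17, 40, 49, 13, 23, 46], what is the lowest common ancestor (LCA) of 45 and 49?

Tree insertion order: [33, 20, 44, 25, 42, 6, 14, 45, 17, 40, 49, 13, 23, 46]
Tree (level-order array): [33, 20, 44, 6, 25, 42, 45, None, 14, 23, None, 40, None, None, 49, 13, 17, None, None, None, None, 46]
In a BST, the LCA of p=45, q=49 is the first node v on the
root-to-leaf path with p <= v <= q (go left if both < v, right if both > v).
Walk from root:
  at 33: both 45 and 49 > 33, go right
  at 44: both 45 and 49 > 44, go right
  at 45: 45 <= 45 <= 49, this is the LCA
LCA = 45


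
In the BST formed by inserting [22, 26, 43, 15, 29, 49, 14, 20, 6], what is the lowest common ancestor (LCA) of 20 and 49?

Tree insertion order: [22, 26, 43, 15, 29, 49, 14, 20, 6]
Tree (level-order array): [22, 15, 26, 14, 20, None, 43, 6, None, None, None, 29, 49]
In a BST, the LCA of p=20, q=49 is the first node v on the
root-to-leaf path with p <= v <= q (go left if both < v, right if both > v).
Walk from root:
  at 22: 20 <= 22 <= 49, this is the LCA
LCA = 22


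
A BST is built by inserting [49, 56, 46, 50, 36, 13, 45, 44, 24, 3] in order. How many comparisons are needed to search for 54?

Search path for 54: 49 -> 56 -> 50
Found: False
Comparisons: 3


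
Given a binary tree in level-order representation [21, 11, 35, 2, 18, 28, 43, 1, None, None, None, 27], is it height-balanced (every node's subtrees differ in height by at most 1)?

Tree (level-order array): [21, 11, 35, 2, 18, 28, 43, 1, None, None, None, 27]
Definition: a tree is height-balanced if, at every node, |h(left) - h(right)| <= 1 (empty subtree has height -1).
Bottom-up per-node check:
  node 1: h_left=-1, h_right=-1, diff=0 [OK], height=0
  node 2: h_left=0, h_right=-1, diff=1 [OK], height=1
  node 18: h_left=-1, h_right=-1, diff=0 [OK], height=0
  node 11: h_left=1, h_right=0, diff=1 [OK], height=2
  node 27: h_left=-1, h_right=-1, diff=0 [OK], height=0
  node 28: h_left=0, h_right=-1, diff=1 [OK], height=1
  node 43: h_left=-1, h_right=-1, diff=0 [OK], height=0
  node 35: h_left=1, h_right=0, diff=1 [OK], height=2
  node 21: h_left=2, h_right=2, diff=0 [OK], height=3
All nodes satisfy the balance condition.
Result: Balanced


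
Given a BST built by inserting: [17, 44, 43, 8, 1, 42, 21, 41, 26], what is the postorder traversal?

Tree insertion order: [17, 44, 43, 8, 1, 42, 21, 41, 26]
Tree (level-order array): [17, 8, 44, 1, None, 43, None, None, None, 42, None, 21, None, None, 41, 26]
Postorder traversal: [1, 8, 26, 41, 21, 42, 43, 44, 17]


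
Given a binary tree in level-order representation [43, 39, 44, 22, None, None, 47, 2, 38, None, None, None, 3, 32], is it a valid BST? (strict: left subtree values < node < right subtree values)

Level-order array: [43, 39, 44, 22, None, None, 47, 2, 38, None, None, None, 3, 32]
Validate using subtree bounds (lo, hi): at each node, require lo < value < hi,
then recurse left with hi=value and right with lo=value.
Preorder trace (stopping at first violation):
  at node 43 with bounds (-inf, +inf): OK
  at node 39 with bounds (-inf, 43): OK
  at node 22 with bounds (-inf, 39): OK
  at node 2 with bounds (-inf, 22): OK
  at node 3 with bounds (2, 22): OK
  at node 38 with bounds (22, 39): OK
  at node 32 with bounds (22, 38): OK
  at node 44 with bounds (43, +inf): OK
  at node 47 with bounds (44, +inf): OK
No violation found at any node.
Result: Valid BST
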